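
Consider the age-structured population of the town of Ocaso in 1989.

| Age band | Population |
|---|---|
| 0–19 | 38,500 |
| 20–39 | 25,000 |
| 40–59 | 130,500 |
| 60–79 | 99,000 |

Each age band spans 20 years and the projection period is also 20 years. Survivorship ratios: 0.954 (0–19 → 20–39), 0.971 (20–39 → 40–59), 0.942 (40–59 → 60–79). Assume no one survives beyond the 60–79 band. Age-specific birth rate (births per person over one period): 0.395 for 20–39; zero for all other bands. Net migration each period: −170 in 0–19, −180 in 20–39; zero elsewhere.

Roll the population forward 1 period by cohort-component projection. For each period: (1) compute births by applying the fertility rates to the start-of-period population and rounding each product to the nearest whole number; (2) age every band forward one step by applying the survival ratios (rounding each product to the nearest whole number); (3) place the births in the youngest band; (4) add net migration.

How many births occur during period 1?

9875

[period 1]
Births: 25000 × 0.395 = 9875
20–39: 38500 × 0.954 = 36729
40–59: 25000 × 0.971 = 24275
60–79: 130500 × 0.942 = 122931
Net migration: 0–19 − 170 → 9705; 20–39 − 180 → 36549
Population now: 0–19=9705, 20–39=36549, 40–59=24275, 60–79=122931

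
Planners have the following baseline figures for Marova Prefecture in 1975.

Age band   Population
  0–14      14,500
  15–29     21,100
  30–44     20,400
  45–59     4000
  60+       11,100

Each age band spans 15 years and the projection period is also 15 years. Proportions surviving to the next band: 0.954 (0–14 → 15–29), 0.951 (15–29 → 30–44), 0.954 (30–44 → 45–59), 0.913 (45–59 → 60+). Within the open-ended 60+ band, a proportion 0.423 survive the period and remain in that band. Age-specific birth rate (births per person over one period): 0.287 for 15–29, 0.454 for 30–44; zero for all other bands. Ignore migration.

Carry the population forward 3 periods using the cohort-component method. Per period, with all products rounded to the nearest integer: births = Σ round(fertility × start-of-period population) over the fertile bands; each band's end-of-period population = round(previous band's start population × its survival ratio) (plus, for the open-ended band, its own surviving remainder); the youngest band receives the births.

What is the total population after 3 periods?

Numbering the bands 1..5 from youngest to oldest:
— Period 1 —
Births: 21100 × 0.287 = 6056  |  20400 × 0.454 = 9262 → 15318
Band 2: 14500 × 0.954 = 13833
Band 3: 21100 × 0.951 = 20066
Band 4: 20400 × 0.954 = 19462
Band 5: 4000 × 0.913 + 11100 × 0.423 = 3652 + 4695 = 8347
Giving 15318 / 13833 / 20066 / 19462 / 8347.
— Period 2 —
Births: 13833 × 0.287 = 3970  |  20066 × 0.454 = 9110 → 13080
Band 2: 15318 × 0.954 = 14613
Band 3: 13833 × 0.951 = 13155
Band 4: 20066 × 0.954 = 19143
Band 5: 19462 × 0.913 + 8347 × 0.423 = 17769 + 3531 = 21300
Giving 13080 / 14613 / 13155 / 19143 / 21300.
— Period 3 —
Births: 14613 × 0.287 = 4194  |  13155 × 0.454 = 5972 → 10166
Band 2: 13080 × 0.954 = 12478
Band 3: 14613 × 0.951 = 13897
Band 4: 13155 × 0.954 = 12550
Band 5: 19143 × 0.913 + 21300 × 0.423 = 17478 + 9010 = 26488
Giving 10166 / 12478 / 13897 / 12550 / 26488.
Total after period 3: 10166 + 12478 + 13897 + 12550 + 26488 = 75579

75579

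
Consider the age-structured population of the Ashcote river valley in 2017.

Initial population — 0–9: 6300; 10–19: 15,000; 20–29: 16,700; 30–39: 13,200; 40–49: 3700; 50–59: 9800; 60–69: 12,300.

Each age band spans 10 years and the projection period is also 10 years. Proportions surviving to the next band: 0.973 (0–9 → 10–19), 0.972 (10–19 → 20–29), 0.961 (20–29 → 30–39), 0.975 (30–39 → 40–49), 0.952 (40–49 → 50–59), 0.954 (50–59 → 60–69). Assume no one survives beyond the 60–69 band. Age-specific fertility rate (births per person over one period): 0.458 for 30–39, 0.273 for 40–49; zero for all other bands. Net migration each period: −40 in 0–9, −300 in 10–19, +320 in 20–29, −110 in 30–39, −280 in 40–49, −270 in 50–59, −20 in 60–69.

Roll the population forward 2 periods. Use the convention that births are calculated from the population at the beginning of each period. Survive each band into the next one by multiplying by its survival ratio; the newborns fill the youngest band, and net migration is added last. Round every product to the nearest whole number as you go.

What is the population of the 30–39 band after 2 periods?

[period 1]
Births: 13200 × 0.458 = 6046, 3700 × 0.273 = 1010 → total 7056
10–19: 6300 × 0.973 = 6130
20–29: 15000 × 0.972 = 14580
30–39: 16700 × 0.961 = 16049
40–49: 13200 × 0.975 = 12870
50–59: 3700 × 0.952 = 3522
60–69: 9800 × 0.954 = 9349
Net migration: 0–9 − 40 → 7016; 10–19 − 300 → 5830; 20–29 + 320 → 14900; 30–39 − 110 → 15939; 40–49 − 280 → 12590; 50–59 − 270 → 3252; 60–69 − 20 → 9329
Population now: 0–9=7016, 10–19=5830, 20–29=14900, 30–39=15939, 40–49=12590, 50–59=3252, 60–69=9329
[period 2]
Births: 15939 × 0.458 = 7300, 12590 × 0.273 = 3437 → total 10737
10–19: 7016 × 0.973 = 6827
20–29: 5830 × 0.972 = 5667
30–39: 14900 × 0.961 = 14319
40–49: 15939 × 0.975 = 15541
50–59: 12590 × 0.952 = 11986
60–69: 3252 × 0.954 = 3102
Net migration: 0–9 − 40 → 10697; 10–19 − 300 → 6527; 20–29 + 320 → 5987; 30–39 − 110 → 14209; 40–49 − 280 → 15261; 50–59 − 270 → 11716; 60–69 − 20 → 3082
Population now: 0–9=10697, 10–19=6527, 20–29=5987, 30–39=14209, 40–49=15261, 50–59=11716, 60–69=3082

14209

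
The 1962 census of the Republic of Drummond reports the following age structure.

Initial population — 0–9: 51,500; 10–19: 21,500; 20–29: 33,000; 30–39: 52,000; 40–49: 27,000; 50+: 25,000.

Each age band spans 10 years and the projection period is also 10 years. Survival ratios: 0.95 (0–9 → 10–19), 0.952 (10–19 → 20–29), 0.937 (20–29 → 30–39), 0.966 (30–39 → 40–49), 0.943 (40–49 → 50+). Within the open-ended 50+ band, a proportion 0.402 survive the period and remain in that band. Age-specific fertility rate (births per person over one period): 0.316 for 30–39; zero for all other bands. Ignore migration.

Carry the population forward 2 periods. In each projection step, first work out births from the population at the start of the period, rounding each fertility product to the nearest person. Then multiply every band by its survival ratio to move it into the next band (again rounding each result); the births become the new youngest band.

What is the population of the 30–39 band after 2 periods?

Let band 1 be 0–9 through band 6 = 50+.
— Period 1 —
Births: 52000 × 0.316 = 16432
Band 2: 51500 × 0.95 = 48925
Band 3: 21500 × 0.952 = 20468
Band 4: 33000 × 0.937 = 30921
Band 5: 52000 × 0.966 = 50232
Band 6: 27000 × 0.943 + 25000 × 0.402 = 25461 + 10050 = 35511
End of period: [16432, 48925, 20468, 30921, 50232, 35511]
— Period 2 —
Births: 30921 × 0.316 = 9771
Band 2: 16432 × 0.95 = 15610
Band 3: 48925 × 0.952 = 46577
Band 4: 20468 × 0.937 = 19179
Band 5: 30921 × 0.966 = 29870
Band 6: 50232 × 0.943 + 35511 × 0.402 = 47369 + 14275 = 61644
End of period: [9771, 15610, 46577, 19179, 29870, 61644]

19179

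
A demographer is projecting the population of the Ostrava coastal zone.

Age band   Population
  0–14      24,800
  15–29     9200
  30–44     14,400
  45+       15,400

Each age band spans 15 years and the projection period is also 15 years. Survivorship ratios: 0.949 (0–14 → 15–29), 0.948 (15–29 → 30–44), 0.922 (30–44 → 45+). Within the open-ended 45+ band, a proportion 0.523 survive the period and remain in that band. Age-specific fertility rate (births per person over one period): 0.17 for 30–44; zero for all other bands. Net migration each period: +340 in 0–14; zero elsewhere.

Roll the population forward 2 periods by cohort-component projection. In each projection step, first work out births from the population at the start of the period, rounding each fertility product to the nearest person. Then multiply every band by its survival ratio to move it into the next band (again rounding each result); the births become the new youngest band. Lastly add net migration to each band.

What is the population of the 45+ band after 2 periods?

Let group 1 be 0–14 through group 4 = 45+.
Period 1:
Births: 14400 × 0.17 = 2448
Group 2: 24800 × 0.949 = 23535
Group 3: 9200 × 0.948 = 8722
Group 4: 14400 × 0.922 + 15400 × 0.523 = 13277 + 8054 = 21331
Net migration: Group 1 + 340 → 2788
→ [2788, 23535, 8722, 21331]
Period 2:
Births: 8722 × 0.17 = 1483
Group 2: 2788 × 0.949 = 2646
Group 3: 23535 × 0.948 = 22311
Group 4: 8722 × 0.922 + 21331 × 0.523 = 8042 + 11156 = 19198
Net migration: Group 1 + 340 → 1823
→ [1823, 2646, 22311, 19198]

19198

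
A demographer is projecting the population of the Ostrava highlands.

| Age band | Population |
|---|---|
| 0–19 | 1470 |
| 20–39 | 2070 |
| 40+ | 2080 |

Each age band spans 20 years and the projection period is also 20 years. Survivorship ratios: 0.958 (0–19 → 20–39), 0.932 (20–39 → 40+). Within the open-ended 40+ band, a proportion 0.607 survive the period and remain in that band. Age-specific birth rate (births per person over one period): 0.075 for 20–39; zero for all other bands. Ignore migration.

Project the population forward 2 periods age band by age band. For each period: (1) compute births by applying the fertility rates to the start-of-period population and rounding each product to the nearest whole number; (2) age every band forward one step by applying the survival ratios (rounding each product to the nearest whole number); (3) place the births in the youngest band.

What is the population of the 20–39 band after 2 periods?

148

Period 1:
Births: 2070 × 0.075 = 155
20–39: 1470 × 0.958 = 1408
40+: 2070 × 0.932 + 2080 × 0.607 = 1929 + 1263 = 3192
→ [155, 1408, 3192]
Period 2:
Births: 1408 × 0.075 = 106
20–39: 155 × 0.958 = 148
40+: 1408 × 0.932 + 3192 × 0.607 = 1312 + 1938 = 3250
→ [106, 148, 3250]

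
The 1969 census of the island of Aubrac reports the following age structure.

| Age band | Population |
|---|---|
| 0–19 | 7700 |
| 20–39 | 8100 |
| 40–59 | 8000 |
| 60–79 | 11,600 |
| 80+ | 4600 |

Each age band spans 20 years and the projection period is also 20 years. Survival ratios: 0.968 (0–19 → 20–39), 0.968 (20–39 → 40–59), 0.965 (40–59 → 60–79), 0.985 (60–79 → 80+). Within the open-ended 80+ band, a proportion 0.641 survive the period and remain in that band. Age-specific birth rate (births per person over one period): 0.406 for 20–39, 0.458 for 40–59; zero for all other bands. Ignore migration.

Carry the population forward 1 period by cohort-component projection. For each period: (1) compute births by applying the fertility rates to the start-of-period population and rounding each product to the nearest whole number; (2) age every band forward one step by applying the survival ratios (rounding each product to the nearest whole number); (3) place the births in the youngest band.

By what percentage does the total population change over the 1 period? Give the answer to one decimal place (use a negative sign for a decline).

Call the groups 1 to 5, youngest first.
Period 1.
Births: 8100 * 0.406 = 3289  |  8000 * 0.458 = 3664 → 6953
Group 2: 7700 * 0.968 = 7454
Group 3: 8100 * 0.968 = 7841
Group 4: 8000 * 0.965 = 7720
Group 5: 11600 * 0.985 + 4600 * 0.641 = 11426 + 2949 = 14375
End of period: [6953, 7454, 7841, 7720, 14375]
Total: 40000 → 44343; change = 4343; percentage change = 10.9%

10.9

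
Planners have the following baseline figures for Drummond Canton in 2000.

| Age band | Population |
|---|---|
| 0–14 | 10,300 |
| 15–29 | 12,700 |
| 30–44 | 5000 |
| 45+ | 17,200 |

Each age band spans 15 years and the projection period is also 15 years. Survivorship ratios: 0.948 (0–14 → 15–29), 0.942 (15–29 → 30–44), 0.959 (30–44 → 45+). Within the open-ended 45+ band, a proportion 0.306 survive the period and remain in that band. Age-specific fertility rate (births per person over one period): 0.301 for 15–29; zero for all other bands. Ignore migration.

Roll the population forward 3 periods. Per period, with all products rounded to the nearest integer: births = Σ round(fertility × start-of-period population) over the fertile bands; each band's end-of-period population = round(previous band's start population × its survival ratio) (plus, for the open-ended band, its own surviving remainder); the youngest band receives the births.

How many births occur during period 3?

Call the bands 1 to 4, youngest first.
After projecting period 1:
Births: 12700 × 0.301 = 3823
Band 2: 10300 × 0.948 = 9764
Band 3: 12700 × 0.942 = 11963
Band 4: 5000 × 0.959 + 17200 × 0.306 = 4795 + 5263 = 10058
Population now: 0–14=3823, 15–29=9764, 30–44=11963, 45+=10058
After projecting period 2:
Births: 9764 × 0.301 = 2939
Band 2: 3823 × 0.948 = 3624
Band 3: 9764 × 0.942 = 9198
Band 4: 11963 × 0.959 + 10058 × 0.306 = 11473 + 3078 = 14551
Population now: 0–14=2939, 15–29=3624, 30–44=9198, 45+=14551
After projecting period 3:
Births: 3624 × 0.301 = 1091
Band 2: 2939 × 0.948 = 2786
Band 3: 3624 × 0.942 = 3414
Band 4: 9198 × 0.959 + 14551 × 0.306 = 8821 + 4453 = 13274
Population now: 0–14=1091, 15–29=2786, 30–44=3414, 45+=13274

1091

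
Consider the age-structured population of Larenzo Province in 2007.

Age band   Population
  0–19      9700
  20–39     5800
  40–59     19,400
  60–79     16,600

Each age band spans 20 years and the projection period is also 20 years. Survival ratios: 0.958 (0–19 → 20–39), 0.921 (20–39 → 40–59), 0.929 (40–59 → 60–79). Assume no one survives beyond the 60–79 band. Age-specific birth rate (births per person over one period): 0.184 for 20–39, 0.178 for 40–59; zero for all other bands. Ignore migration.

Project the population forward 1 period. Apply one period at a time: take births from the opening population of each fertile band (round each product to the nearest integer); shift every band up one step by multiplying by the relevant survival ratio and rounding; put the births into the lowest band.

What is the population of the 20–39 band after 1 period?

Numbering the bands 1..4 from youngest to oldest:
After projecting period 1:
Births: 5800 × 0.184 = 1067  |  19400 × 0.178 = 3453 → total 4520
Band 2: 9700 × 0.958 = 9293
Band 3: 5800 × 0.921 = 5342
Band 4: 19400 × 0.929 = 18023
→ [4520, 9293, 5342, 18023]

9293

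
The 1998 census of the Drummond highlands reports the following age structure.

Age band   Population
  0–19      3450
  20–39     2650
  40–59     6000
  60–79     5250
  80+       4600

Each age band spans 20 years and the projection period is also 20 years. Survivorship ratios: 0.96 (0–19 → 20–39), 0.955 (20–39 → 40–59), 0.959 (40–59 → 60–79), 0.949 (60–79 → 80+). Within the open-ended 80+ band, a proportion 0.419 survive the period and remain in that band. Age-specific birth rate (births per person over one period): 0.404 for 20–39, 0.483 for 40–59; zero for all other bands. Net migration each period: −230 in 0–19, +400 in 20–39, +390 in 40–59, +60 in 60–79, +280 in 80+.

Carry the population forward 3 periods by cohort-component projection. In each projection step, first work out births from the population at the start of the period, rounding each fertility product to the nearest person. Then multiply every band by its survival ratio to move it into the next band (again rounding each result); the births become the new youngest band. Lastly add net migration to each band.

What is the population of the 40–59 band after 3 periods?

4199

After projecting period 1:
Births: 2650 × 0.404 = 1071  |  6000 × 0.483 = 2898 — total 3969
20–39: 3450 × 0.96 = 3312
40–59: 2650 × 0.955 = 2531
60–79: 6000 × 0.959 = 5754
80+: 5250 × 0.949 + 4600 × 0.419 = 4982 + 1927 = 6909
Net migration: 0–19 − 230 → 3739; 20–39 + 400 → 3712; 40–59 + 390 → 2921; 60–79 + 60 → 5814; 80+ + 280 → 7189
Population now: 0–19=3739, 20–39=3712, 40–59=2921, 60–79=5814, 80+=7189
After projecting period 2:
Births: 3712 × 0.404 = 1500  |  2921 × 0.483 = 1411 — total 2911
20–39: 3739 × 0.96 = 3589
40–59: 3712 × 0.955 = 3545
60–79: 2921 × 0.959 = 2801
80+: 5814 × 0.949 + 7189 × 0.419 = 5517 + 3012 = 8529
Net migration: 0–19 − 230 → 2681; 20–39 + 400 → 3989; 40–59 + 390 → 3935; 60–79 + 60 → 2861; 80+ + 280 → 8809
Population now: 0–19=2681, 20–39=3989, 40–59=3935, 60–79=2861, 80+=8809
After projecting period 3:
Births: 3989 × 0.404 = 1612  |  3935 × 0.483 = 1901 — total 3513
20–39: 2681 × 0.96 = 2574
40–59: 3989 × 0.955 = 3809
60–79: 3935 × 0.959 = 3774
80+: 2861 × 0.949 + 8809 × 0.419 = 2715 + 3691 = 6406
Net migration: 0–19 − 230 → 3283; 20–39 + 400 → 2974; 40–59 + 390 → 4199; 60–79 + 60 → 3834; 80+ + 280 → 6686
Population now: 0–19=3283, 20–39=2974, 40–59=4199, 60–79=3834, 80+=6686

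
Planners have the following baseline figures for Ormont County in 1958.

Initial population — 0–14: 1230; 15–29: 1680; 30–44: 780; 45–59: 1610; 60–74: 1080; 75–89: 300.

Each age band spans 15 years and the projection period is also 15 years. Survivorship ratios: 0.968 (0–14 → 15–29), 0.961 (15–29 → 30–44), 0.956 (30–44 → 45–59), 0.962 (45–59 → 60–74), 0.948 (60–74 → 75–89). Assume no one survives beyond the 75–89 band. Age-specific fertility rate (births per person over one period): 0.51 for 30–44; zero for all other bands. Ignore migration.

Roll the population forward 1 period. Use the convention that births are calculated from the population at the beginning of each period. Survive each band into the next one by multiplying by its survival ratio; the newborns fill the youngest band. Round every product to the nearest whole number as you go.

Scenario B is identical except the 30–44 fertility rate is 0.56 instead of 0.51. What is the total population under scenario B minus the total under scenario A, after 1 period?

39

[period 1]
Births: 780 * 0.51 = 398
15–29: 1230 * 0.968 = 1191
30–44: 1680 * 0.961 = 1614
45–59: 780 * 0.956 = 746
60–74: 1610 * 0.962 = 1549
75–89: 1080 * 0.948 = 1024
Giving 398 / 1191 / 1614 / 746 / 1549 / 1024.
Scenario A total after 1 period: 6522
Scenario B projection —
[period 1]
Births: 780 * 0.56 = 437
15–29: 1230 * 0.968 = 1191
30–44: 1680 * 0.961 = 1614
45–59: 780 * 0.956 = 746
60–74: 1610 * 0.962 = 1549
75–89: 1080 * 0.948 = 1024
Giving 437 / 1191 / 1614 / 746 / 1549 / 1024.
Scenario B total after 1 period: 6561
Difference B − A = 6561 − 6522 = 39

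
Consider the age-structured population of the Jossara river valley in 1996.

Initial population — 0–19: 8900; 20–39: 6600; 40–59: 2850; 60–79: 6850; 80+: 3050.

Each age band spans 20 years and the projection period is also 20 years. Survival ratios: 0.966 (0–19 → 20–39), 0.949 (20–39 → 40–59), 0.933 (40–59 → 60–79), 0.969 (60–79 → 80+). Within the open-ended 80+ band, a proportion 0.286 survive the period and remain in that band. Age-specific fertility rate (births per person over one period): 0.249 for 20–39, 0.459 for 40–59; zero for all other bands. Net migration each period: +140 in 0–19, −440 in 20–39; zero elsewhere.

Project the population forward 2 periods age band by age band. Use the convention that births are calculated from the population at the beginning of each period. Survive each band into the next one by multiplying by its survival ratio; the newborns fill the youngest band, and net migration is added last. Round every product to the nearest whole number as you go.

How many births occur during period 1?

Call the groups 1 to 5, youngest first.
— Period 1 —
Births: 6600 * 0.249 = 1643  |  2850 * 0.459 = 1308 → 2951
Group 2: 8900 * 0.966 = 8597
Group 3: 6600 * 0.949 = 6263
Group 4: 2850 * 0.933 = 2659
Group 5: 6850 * 0.969 + 3050 * 0.286 = 6638 + 872 = 7510
Net migration: Group 1 + 140 → 3091; Group 2 − 440 → 8157
Giving 3091 / 8157 / 6263 / 2659 / 7510.

2951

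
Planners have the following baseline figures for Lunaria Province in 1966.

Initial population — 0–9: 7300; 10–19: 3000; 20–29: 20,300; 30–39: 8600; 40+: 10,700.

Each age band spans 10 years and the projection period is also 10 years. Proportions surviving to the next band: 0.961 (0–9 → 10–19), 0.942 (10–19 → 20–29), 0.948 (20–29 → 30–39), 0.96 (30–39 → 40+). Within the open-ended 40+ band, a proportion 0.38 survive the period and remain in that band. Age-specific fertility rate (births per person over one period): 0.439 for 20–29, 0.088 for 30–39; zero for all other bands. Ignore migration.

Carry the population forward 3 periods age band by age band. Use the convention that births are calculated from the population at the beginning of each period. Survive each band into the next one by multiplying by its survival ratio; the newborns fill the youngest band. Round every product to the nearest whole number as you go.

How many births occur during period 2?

2934

Call the bands 1 to 5, youngest first.
— Period 1 —
Births: 20300 * 0.439 = 8912 ; 8600 * 0.088 = 757 ⇒ total 9669
Band 2: 7300 * 0.961 = 7015
Band 3: 3000 * 0.942 = 2826
Band 4: 20300 * 0.948 = 19244
Band 5: 8600 * 0.96 + 10700 * 0.38 = 8256 + 4066 = 12322
Giving 9669 / 7015 / 2826 / 19244 / 12322.
— Period 2 —
Births: 2826 * 0.439 = 1241 ; 19244 * 0.088 = 1693 ⇒ total 2934
Band 2: 9669 * 0.961 = 9292
Band 3: 7015 * 0.942 = 6608
Band 4: 2826 * 0.948 = 2679
Band 5: 19244 * 0.96 + 12322 * 0.38 = 18474 + 4682 = 23156
Giving 2934 / 9292 / 6608 / 2679 / 23156.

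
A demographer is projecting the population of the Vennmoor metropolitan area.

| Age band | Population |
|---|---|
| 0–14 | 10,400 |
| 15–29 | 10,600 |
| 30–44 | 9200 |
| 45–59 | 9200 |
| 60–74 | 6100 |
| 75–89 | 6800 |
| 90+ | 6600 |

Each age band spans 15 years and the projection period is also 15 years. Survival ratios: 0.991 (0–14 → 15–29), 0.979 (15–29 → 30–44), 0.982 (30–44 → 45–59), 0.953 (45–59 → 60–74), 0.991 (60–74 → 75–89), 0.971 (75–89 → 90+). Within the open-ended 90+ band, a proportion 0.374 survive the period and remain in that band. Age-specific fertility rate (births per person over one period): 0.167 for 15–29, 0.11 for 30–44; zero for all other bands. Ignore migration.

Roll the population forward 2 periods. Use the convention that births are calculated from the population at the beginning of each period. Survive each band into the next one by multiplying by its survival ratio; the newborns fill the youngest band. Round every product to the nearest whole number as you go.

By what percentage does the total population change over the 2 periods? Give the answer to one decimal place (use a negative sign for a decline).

-10.9

Call the groups 1 to 7, youngest first.
After projecting period 1:
Births: 10600 × 0.167 = 1770  |  9200 × 0.11 = 1012 ⇒ total 2782
Group 2: 10400 × 0.991 = 10306
Group 3: 10600 × 0.979 = 10377
Group 4: 9200 × 0.982 = 9034
Group 5: 9200 × 0.953 = 8768
Group 6: 6100 × 0.991 = 6045
Group 7: 6800 × 0.971 + 6600 × 0.374 = 6603 + 2468 = 9071
End of period: [2782, 10306, 10377, 9034, 8768, 6045, 9071]
After projecting period 2:
Births: 10306 × 0.167 = 1721  |  10377 × 0.11 = 1141 ⇒ total 2862
Group 2: 2782 × 0.991 = 2757
Group 3: 10306 × 0.979 = 10090
Group 4: 10377 × 0.982 = 10190
Group 5: 9034 × 0.953 = 8609
Group 6: 8768 × 0.991 = 8689
Group 7: 6045 × 0.971 + 9071 × 0.374 = 5870 + 3393 = 9263
End of period: [2862, 2757, 10090, 10190, 8609, 8689, 9263]
Total: 58900 → 52460; change = -6440; percentage change = -10.9%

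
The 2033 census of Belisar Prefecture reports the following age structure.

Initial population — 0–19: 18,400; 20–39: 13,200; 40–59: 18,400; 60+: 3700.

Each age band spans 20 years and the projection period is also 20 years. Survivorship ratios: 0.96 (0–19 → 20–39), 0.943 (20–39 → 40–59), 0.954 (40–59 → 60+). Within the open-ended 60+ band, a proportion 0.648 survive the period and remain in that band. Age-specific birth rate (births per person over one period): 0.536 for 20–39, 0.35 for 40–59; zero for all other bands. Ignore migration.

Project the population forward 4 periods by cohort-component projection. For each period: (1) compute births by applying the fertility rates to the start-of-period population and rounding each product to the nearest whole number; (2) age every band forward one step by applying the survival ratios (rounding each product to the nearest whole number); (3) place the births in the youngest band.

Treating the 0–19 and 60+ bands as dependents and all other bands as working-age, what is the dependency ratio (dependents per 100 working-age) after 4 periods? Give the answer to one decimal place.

176.6

Call the bands 1 to 4, youngest first.
Period 1.
Births: 13200 × 0.536 = 7075, 18400 × 0.35 = 6440 ⇒ total 13515
Band 2: 18400 × 0.96 = 17664
Band 3: 13200 × 0.943 = 12448
Band 4: 18400 × 0.954 + 3700 × 0.648 = 17554 + 2398 = 19952
→ [13515, 17664, 12448, 19952]
Period 2.
Births: 17664 × 0.536 = 9468, 12448 × 0.35 = 4357 ⇒ total 13825
Band 2: 13515 × 0.96 = 12974
Band 3: 17664 × 0.943 = 16657
Band 4: 12448 × 0.954 + 19952 × 0.648 = 11875 + 12929 = 24804
→ [13825, 12974, 16657, 24804]
Period 3.
Births: 12974 × 0.536 = 6954, 16657 × 0.35 = 5830 ⇒ total 12784
Band 2: 13825 × 0.96 = 13272
Band 3: 12974 × 0.943 = 12234
Band 4: 16657 × 0.954 + 24804 × 0.648 = 15891 + 16073 = 31964
→ [12784, 13272, 12234, 31964]
Period 4.
Births: 13272 × 0.536 = 7114, 12234 × 0.35 = 4282 ⇒ total 11396
Band 2: 12784 × 0.96 = 12273
Band 3: 13272 × 0.943 = 12515
Band 4: 12234 × 0.954 + 31964 × 0.648 = 11671 + 20713 = 32384
→ [11396, 12273, 12515, 32384]
Dependents (band 0–19 + band 60+) = 11396 + 32384 = 43780; working-age = 24788; ratio = 43780/24788 × 100 = 176.6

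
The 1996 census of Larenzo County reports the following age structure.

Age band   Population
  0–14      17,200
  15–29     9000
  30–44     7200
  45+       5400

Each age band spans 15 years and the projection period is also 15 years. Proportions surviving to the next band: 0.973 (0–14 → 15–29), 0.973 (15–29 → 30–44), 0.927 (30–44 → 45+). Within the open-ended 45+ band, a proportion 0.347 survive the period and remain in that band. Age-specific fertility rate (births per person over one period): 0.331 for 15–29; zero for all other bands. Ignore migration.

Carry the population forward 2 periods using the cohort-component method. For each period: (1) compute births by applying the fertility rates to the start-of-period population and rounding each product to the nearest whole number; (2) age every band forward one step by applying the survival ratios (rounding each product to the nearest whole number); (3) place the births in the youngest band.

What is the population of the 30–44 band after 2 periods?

16284

[period 1]
Births: 9000 × 0.331 = 2979
15–29: 17200 × 0.973 = 16736
30–44: 9000 × 0.973 = 8757
45+: 7200 × 0.927 + 5400 × 0.347 = 6674 + 1874 = 8548
Giving 2979 / 16736 / 8757 / 8548.
[period 2]
Births: 16736 × 0.331 = 5540
15–29: 2979 × 0.973 = 2899
30–44: 16736 × 0.973 = 16284
45+: 8757 × 0.927 + 8548 × 0.347 = 8118 + 2966 = 11084
Giving 5540 / 2899 / 16284 / 11084.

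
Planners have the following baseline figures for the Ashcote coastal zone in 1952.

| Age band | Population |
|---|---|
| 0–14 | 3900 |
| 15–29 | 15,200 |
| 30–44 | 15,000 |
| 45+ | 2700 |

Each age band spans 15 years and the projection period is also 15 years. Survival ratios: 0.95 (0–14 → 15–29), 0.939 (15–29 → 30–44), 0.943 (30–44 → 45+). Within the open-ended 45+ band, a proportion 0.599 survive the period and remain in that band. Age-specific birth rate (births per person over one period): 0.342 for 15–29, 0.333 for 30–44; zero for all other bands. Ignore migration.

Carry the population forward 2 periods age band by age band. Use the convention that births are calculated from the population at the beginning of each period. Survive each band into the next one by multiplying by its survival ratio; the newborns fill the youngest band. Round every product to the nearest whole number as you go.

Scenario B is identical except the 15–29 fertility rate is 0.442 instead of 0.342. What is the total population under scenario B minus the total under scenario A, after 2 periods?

1815

Numbering the bands 1..4 from youngest to oldest:
Period 1:
Births: 15200 × 0.342 = 5198  |  15000 × 0.333 = 4995 — total 10193
Band 2: 3900 × 0.95 = 3705
Band 3: 15200 × 0.939 = 14273
Band 4: 15000 × 0.943 + 2700 × 0.599 = 14145 + 1617 = 15762
End of period: [10193, 3705, 14273, 15762]
Period 2:
Births: 3705 × 0.342 = 1267  |  14273 × 0.333 = 4753 — total 6020
Band 2: 10193 × 0.95 = 9683
Band 3: 3705 × 0.939 = 3479
Band 4: 14273 × 0.943 + 15762 × 0.599 = 13459 + 9441 = 22900
End of period: [6020, 9683, 3479, 22900]
Scenario A total after 2 periods: 42082
Scenario B projection —
Period 1:
Births: 15200 × 0.442 = 6718  |  15000 × 0.333 = 4995 — total 11713
Band 2: 3900 × 0.95 = 3705
Band 3: 15200 × 0.939 = 14273
Band 4: 15000 × 0.943 + 2700 × 0.599 = 14145 + 1617 = 15762
End of period: [11713, 3705, 14273, 15762]
Period 2:
Births: 3705 × 0.442 = 1638  |  14273 × 0.333 = 4753 — total 6391
Band 2: 11713 × 0.95 = 11127
Band 3: 3705 × 0.939 = 3479
Band 4: 14273 × 0.943 + 15762 × 0.599 = 13459 + 9441 = 22900
End of period: [6391, 11127, 3479, 22900]
Scenario B total after 2 periods: 43897
Difference B − A = 43897 − 42082 = 1815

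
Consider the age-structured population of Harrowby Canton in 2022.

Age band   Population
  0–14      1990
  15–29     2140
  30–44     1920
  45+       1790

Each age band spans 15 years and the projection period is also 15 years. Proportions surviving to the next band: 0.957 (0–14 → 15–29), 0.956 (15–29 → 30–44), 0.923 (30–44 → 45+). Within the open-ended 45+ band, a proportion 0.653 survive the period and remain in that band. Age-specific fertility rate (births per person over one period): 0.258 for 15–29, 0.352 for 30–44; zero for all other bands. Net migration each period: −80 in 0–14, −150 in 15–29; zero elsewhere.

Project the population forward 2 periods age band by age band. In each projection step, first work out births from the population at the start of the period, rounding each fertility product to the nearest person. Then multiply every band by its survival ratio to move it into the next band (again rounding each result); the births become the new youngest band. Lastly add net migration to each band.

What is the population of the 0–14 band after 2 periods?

1093

Numbering the groups 1..4 from youngest to oldest:
— Period 1 —
Births: 2140 × 0.258 = 552  |  1920 × 0.352 = 676 → 1228
Group 2: 1990 × 0.957 = 1904
Group 3: 2140 × 0.956 = 2046
Group 4: 1920 × 0.923 + 1790 × 0.653 = 1772 + 1169 = 2941
Net migration: Group 1 − 80 → 1148; Group 2 − 150 → 1754
End of period: [1148, 1754, 2046, 2941]
— Period 2 —
Births: 1754 × 0.258 = 453  |  2046 × 0.352 = 720 → 1173
Group 2: 1148 × 0.957 = 1099
Group 3: 1754 × 0.956 = 1677
Group 4: 2046 × 0.923 + 2941 × 0.653 = 1888 + 1920 = 3808
Net migration: Group 1 − 80 → 1093; Group 2 − 150 → 949
End of period: [1093, 949, 1677, 3808]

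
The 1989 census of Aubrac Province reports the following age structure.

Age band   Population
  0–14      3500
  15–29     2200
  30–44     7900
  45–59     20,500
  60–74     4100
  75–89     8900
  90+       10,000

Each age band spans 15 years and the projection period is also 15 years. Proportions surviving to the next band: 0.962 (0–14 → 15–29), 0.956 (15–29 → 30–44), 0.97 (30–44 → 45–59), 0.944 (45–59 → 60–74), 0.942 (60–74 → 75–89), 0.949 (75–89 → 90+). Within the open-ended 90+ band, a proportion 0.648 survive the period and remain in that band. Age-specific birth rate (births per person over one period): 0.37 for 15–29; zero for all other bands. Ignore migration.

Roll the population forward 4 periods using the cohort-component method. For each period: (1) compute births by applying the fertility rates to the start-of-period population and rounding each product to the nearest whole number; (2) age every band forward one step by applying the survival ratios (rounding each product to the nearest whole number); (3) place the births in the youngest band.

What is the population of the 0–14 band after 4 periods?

444

— Period 1 —
Births: 2200 × 0.37 = 814
15–29: 3500 × 0.962 = 3367
30–44: 2200 × 0.956 = 2103
45–59: 7900 × 0.97 = 7663
60–74: 20500 × 0.944 = 19352
75–89: 4100 × 0.942 = 3862
90+: 8900 × 0.949 + 10000 × 0.648 = 8446 + 6480 = 14926
End of period: [814, 3367, 2103, 7663, 19352, 3862, 14926]
— Period 2 —
Births: 3367 × 0.37 = 1246
15–29: 814 × 0.962 = 783
30–44: 3367 × 0.956 = 3219
45–59: 2103 × 0.97 = 2040
60–74: 7663 × 0.944 = 7234
75–89: 19352 × 0.942 = 18230
90+: 3862 × 0.949 + 14926 × 0.648 = 3665 + 9672 = 13337
End of period: [1246, 783, 3219, 2040, 7234, 18230, 13337]
— Period 3 —
Births: 783 × 0.37 = 290
15–29: 1246 × 0.962 = 1199
30–44: 783 × 0.956 = 749
45–59: 3219 × 0.97 = 3122
60–74: 2040 × 0.944 = 1926
75–89: 7234 × 0.942 = 6814
90+: 18230 × 0.949 + 13337 × 0.648 = 17300 + 8642 = 25942
End of period: [290, 1199, 749, 3122, 1926, 6814, 25942]
— Period 4 —
Births: 1199 × 0.37 = 444
15–29: 290 × 0.962 = 279
30–44: 1199 × 0.956 = 1146
45–59: 749 × 0.97 = 727
60–74: 3122 × 0.944 = 2947
75–89: 1926 × 0.942 = 1814
90+: 6814 × 0.949 + 25942 × 0.648 = 6466 + 16810 = 23276
End of period: [444, 279, 1146, 727, 2947, 1814, 23276]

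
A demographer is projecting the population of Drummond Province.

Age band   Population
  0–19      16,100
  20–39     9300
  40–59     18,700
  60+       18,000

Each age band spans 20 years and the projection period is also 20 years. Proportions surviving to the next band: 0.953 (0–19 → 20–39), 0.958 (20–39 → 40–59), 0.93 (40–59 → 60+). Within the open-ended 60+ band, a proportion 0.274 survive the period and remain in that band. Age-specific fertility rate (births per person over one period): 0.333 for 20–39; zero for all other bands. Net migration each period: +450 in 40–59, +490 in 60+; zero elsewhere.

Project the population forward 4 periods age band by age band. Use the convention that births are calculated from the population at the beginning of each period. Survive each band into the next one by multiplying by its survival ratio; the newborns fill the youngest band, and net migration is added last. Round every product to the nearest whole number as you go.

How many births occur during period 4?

Call the bands 1 to 4, youngest first.
After projecting period 1:
Births: 9300 * 0.333 = 3097
Band 2: 16100 * 0.953 = 15343
Band 3: 9300 * 0.958 = 8909
Band 4: 18700 * 0.93 + 18000 * 0.274 = 17391 + 4932 = 22323
Net migration: Band 3 + 450 → 9359; Band 4 + 490 → 22813
Giving 3097 / 15343 / 9359 / 22813.
After projecting period 2:
Births: 15343 * 0.333 = 5109
Band 2: 3097 * 0.953 = 2951
Band 3: 15343 * 0.958 = 14699
Band 4: 9359 * 0.93 + 22813 * 0.274 = 8704 + 6251 = 14955
Net migration: Band 3 + 450 → 15149; Band 4 + 490 → 15445
Giving 5109 / 2951 / 15149 / 15445.
After projecting period 3:
Births: 2951 * 0.333 = 983
Band 2: 5109 * 0.953 = 4869
Band 3: 2951 * 0.958 = 2827
Band 4: 15149 * 0.93 + 15445 * 0.274 = 14089 + 4232 = 18321
Net migration: Band 3 + 450 → 3277; Band 4 + 490 → 18811
Giving 983 / 4869 / 3277 / 18811.
After projecting period 4:
Births: 4869 * 0.333 = 1621
Band 2: 983 * 0.953 = 937
Band 3: 4869 * 0.958 = 4665
Band 4: 3277 * 0.93 + 18811 * 0.274 = 3048 + 5154 = 8202
Net migration: Band 3 + 450 → 5115; Band 4 + 490 → 8692
Giving 1621 / 937 / 5115 / 8692.

1621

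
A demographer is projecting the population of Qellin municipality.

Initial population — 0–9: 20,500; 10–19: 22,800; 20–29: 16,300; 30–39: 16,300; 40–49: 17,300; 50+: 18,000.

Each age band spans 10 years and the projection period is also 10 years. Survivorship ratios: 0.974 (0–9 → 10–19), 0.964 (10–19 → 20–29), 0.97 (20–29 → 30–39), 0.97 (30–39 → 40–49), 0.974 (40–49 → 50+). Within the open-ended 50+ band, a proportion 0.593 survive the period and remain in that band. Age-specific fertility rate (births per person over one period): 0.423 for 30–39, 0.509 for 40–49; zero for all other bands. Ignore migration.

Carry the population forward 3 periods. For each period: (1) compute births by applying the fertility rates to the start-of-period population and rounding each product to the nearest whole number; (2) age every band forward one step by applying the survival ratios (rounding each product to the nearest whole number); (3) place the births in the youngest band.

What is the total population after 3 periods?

Period 1.
Births: 16300 × 0.423 = 6895 ; 17300 × 0.509 = 8806 ⇒ total 15701
10–19: 20500 × 0.974 = 19967
20–29: 22800 × 0.964 = 21979
30–39: 16300 × 0.97 = 15811
40–49: 16300 × 0.97 = 15811
50+: 17300 × 0.974 + 18000 × 0.593 = 16850 + 10674 = 27524
Giving 15701 / 19967 / 21979 / 15811 / 15811 / 27524.
Period 2.
Births: 15811 × 0.423 = 6688 ; 15811 × 0.509 = 8048 ⇒ total 14736
10–19: 15701 × 0.974 = 15293
20–29: 19967 × 0.964 = 19248
30–39: 21979 × 0.97 = 21320
40–49: 15811 × 0.97 = 15337
50+: 15811 × 0.974 + 27524 × 0.593 = 15400 + 16322 = 31722
Giving 14736 / 15293 / 19248 / 21320 / 15337 / 31722.
Period 3.
Births: 21320 × 0.423 = 9018 ; 15337 × 0.509 = 7807 ⇒ total 16825
10–19: 14736 × 0.974 = 14353
20–29: 15293 × 0.964 = 14742
30–39: 19248 × 0.97 = 18671
40–49: 21320 × 0.97 = 20680
50+: 15337 × 0.974 + 31722 × 0.593 = 14938 + 18811 = 33749
Giving 16825 / 14353 / 14742 / 18671 / 20680 / 33749.
Total after period 3: 16825 + 14353 + 14742 + 18671 + 20680 + 33749 = 119020

119020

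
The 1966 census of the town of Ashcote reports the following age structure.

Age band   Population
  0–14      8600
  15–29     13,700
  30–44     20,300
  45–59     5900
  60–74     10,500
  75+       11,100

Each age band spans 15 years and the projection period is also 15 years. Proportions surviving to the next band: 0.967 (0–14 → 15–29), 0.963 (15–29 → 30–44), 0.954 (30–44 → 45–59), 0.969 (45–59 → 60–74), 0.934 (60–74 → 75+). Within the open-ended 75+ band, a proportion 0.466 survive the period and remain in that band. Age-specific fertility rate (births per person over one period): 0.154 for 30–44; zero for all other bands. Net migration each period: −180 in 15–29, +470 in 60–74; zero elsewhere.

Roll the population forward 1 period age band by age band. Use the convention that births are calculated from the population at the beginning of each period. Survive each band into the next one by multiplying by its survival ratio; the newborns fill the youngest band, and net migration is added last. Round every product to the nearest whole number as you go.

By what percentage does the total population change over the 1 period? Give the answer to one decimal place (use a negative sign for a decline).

-7.3

— Period 1 —
Births: 20300 × 0.154 = 3126
15–29: 8600 × 0.967 = 8316
30–44: 13700 × 0.963 = 13193
45–59: 20300 × 0.954 = 19366
60–74: 5900 × 0.969 = 5717
75+: 10500 × 0.934 + 11100 × 0.466 = 9807 + 5173 = 14980
Net migration: 15–29 − 180 → 8136; 60–74 + 470 → 6187
→ [3126, 8136, 13193, 19366, 6187, 14980]
Total: 70100 → 64988; change = -5112; percentage change = -7.3%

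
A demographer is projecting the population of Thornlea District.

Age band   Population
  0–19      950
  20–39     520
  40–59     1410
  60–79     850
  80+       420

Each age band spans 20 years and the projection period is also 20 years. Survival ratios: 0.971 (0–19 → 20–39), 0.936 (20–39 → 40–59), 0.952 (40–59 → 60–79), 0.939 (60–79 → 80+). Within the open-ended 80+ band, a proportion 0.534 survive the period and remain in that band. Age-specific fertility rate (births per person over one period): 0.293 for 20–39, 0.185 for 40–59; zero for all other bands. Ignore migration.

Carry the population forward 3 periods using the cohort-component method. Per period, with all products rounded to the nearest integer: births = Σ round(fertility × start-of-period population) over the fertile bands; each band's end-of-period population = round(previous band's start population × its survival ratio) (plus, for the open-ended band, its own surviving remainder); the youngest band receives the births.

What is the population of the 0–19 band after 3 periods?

After projecting period 1:
Births: 520 × 0.293 = 152 ; 1410 × 0.185 = 261 — total 413
20–39: 950 × 0.971 = 922
40–59: 520 × 0.936 = 487
60–79: 1410 × 0.952 = 1342
80+: 850 × 0.939 + 420 × 0.534 = 798 + 224 = 1022
Giving 413 / 922 / 487 / 1342 / 1022.
After projecting period 2:
Births: 922 × 0.293 = 270 ; 487 × 0.185 = 90 — total 360
20–39: 413 × 0.971 = 401
40–59: 922 × 0.936 = 863
60–79: 487 × 0.952 = 464
80+: 1342 × 0.939 + 1022 × 0.534 = 1260 + 546 = 1806
Giving 360 / 401 / 863 / 464 / 1806.
After projecting period 3:
Births: 401 × 0.293 = 117 ; 863 × 0.185 = 160 — total 277
20–39: 360 × 0.971 = 350
40–59: 401 × 0.936 = 375
60–79: 863 × 0.952 = 822
80+: 464 × 0.939 + 1806 × 0.534 = 436 + 964 = 1400
Giving 277 / 350 / 375 / 822 / 1400.

277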